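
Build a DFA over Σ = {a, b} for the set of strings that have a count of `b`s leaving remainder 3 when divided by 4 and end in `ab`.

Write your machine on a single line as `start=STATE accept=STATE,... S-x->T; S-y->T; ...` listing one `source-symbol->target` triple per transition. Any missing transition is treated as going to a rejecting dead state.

start=s0; accept=s5; s0-a->s0; s0-b->s1; s1-a->s1; s1-b->s2; s2-a->s3; s2-b->s4; s3-a->s3; s3-b->s5; s4-a->s4; s4-b->s0; s5-a->s4; s5-b->s0

Build one automaton per condition and run them in lockstep. One (4 states) tracks the count of `b`s modulo 4; the other (3 states) tracks how much of the suffix `ab` has currently been matched. Each combined state is a pair, one component from each; accept when both components accept. Minimizing collapses redundant product states.
6 states suffice.
        a   b  
>  s0   s0  s1 
   s1   s1  s2 
   s2   s3  s4 
   s3   s3  s5 
   s4   s4  s0 
 * s5   s4  s0 
(> = start, * = accepting)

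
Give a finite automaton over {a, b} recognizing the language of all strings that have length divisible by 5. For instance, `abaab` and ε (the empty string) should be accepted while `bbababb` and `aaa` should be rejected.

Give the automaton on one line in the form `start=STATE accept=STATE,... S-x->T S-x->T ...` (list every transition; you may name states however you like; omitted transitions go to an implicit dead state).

Only the length mod 5 matters, so use a 5-cycle: from any state, every input symbol moves to the next state, wrapping s4 back to s0. Mark s0 accepting.
5 states suffice.
        a   b  
>* s0   s1  s1 
   s1   s2  s2 
   s2   s3  s3 
   s3   s4  s4 
   s4   s0  s0 
(> = start, * = accepting)

start=s0 accept=s0 s0-a->s1 s0-b->s1 s1-a->s2 s1-b->s2 s2-a->s3 s2-b->s3 s3-a->s4 s3-b->s4 s4-a->s0 s4-b->s0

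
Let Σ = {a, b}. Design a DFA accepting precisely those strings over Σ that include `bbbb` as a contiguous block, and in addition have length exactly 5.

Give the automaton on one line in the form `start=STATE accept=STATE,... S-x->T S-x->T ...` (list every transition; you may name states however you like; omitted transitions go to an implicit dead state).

start=S0 accept=S10 S0-a->S1 S0-b->S2 S1-a->S3 S1-b->S4 S2-a->S3 S2-b->S5 S3-a->S3 S3-b->S3 S4-a->S3 S4-b->S6 S5-a->S3 S5-b->S7 S6-a->S3 S6-b->S8 S7-a->S3 S7-b->S9 S8-a->S3 S8-b->S10 S9-a->S10 S9-b->S10 S10-a->S3 S10-b->S3

Build one automaton per condition and run them in lockstep. One (5 states) tracks whether and how much of `bbbb` has been seen; the other (7 states) tracks the input length, saturating at 6. Each combined state is a pair, one component from each; accept when both components accept. Equivalent product states are then merged.
An 11-state machine:
          a    b  
>  S0     S1   S2 
   S1     S3   S4 
   S2     S3   S5 
   S3     S3   S3 
   S4     S3   S6 
   S5     S3   S7 
   S6     S3   S8 
   S7     S3   S9 
   S8     S3  S10 
   S9    S10  S10 
 * S10    S3   S3 
(> = start, * = accepting)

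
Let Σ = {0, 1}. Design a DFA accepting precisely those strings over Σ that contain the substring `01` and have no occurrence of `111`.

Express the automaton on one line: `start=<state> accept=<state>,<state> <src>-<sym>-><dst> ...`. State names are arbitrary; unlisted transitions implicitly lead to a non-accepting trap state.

Handle the two conditions separately and then intersect. The first has 3 states tracking whether and how much of `01` has been seen; the second has 4 states tracking partial matches of the forbidden pattern `111`. A product state is a pair (one from each), accepting exactly when both do.
        0   1  
>  s0   s1  s2 
   s1   s1  s3 
   s2   s1  s4 
 * s3   s5  s6 
   s4   s1  s7 
 * s5   s5  s3 
 * s6   s5  s8 
   s7   s9  s7 
   s8   s8  s8 
   s9   s9  s8 
(> = start, * = accepting)

start=s0 accept=s3,s5,s6 s0-0->s1 s0-1->s2 s1-0->s1 s1-1->s3 s2-0->s1 s2-1->s4 s3-0->s5 s3-1->s6 s4-0->s1 s4-1->s7 s5-0->s5 s5-1->s3 s6-0->s5 s6-1->s8 s7-0->s9 s7-1->s7 s8-0->s8 s8-1->s8 s9-0->s9 s9-1->s8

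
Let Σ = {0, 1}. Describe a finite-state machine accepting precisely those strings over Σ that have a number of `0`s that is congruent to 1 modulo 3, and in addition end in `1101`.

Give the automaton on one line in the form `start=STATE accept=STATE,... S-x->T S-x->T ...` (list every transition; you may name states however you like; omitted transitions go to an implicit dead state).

start=S0 accept=S6 S0-0->S1 S0-1->S2 S1-0->S3 S1-1->S1 S2-0->S1 S2-1->S4 S3-0->S0 S3-1->S3 S4-0->S5 S4-1->S4 S5-0->S3 S5-1->S6 S6-0->S3 S6-1->S1

Run two small machines in parallel and take their product. One (3 states) tracks the count of `0`s modulo 3; the other (5 states) tracks how much of the suffix `1101` has currently been matched. Each combined state is a pair, one component from each; accept when both components accept. Equivalent product states are then merged.
With 7 states:
        0   1  
>  S0   S1  S2 
   S1   S3  S1 
   S2   S1  S4 
   S3   S0  S3 
   S4   S5  S4 
   S5   S3  S6 
 * S6   S3  S1 
(> = start, * = accepting)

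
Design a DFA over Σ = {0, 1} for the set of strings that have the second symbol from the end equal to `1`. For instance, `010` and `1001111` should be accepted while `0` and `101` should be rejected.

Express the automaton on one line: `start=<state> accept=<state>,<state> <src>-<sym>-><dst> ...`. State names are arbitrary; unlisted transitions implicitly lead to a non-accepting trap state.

A DFA must remember the last 2 symbols (since which symbol is second-to-last isn't known until the input ends). Use one state per possible window of the last ≤2 symbols; accept from those whose window starts with `1`.
With 7 states:
       0  1 
>  A   B  C 
   B   D  E 
   C   F  G 
   D   D  E 
   E   F  G 
 * F   D  E 
 * G   F  G 
(> = start, * = accepting)

start=A accept=F,G A-0->B A-1->C B-0->D B-1->E C-0->F C-1->G D-0->D D-1->E E-0->F E-1->G F-0->D F-1->E G-0->F G-1->G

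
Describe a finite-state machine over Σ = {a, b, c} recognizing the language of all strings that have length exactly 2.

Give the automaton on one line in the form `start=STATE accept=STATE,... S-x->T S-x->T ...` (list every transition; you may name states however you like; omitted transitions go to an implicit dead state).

Count input length up to 3: every symbol moves from q0 toward q3, which means 'more than 2' and absorbs. Accept from {q2}.
With 4 states:
        a   b   c  
>  q0   q1  q1  q1 
   q1   q2  q2  q2 
 * q2   q3  q3  q3 
   q3   q3  q3  q3 
(> = start, * = accepting)

start=q0 accept=q2 q0-a->q1 q0-b->q1 q0-c->q1 q1-a->q2 q1-b->q2 q1-c->q2 q2-a->q3 q2-b->q3 q2-c->q3 q3-a->q3 q3-b->q3 q3-c->q3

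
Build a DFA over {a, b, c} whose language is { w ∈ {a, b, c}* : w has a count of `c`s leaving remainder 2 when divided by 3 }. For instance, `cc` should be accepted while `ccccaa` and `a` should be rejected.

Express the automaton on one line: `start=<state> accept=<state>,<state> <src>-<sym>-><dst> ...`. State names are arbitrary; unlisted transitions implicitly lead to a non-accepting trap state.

The only thing that matters is how many `c`s have appeared, reduced mod 3. Use one state per residue: q0 for 0, …, q2 for 2. Reading `c` moves to the next residue; anything else stays put. q2 is accepting.
3 states suffice.
        a   b   c  
>  q0   q0  q0  q1 
   q1   q1  q1  q2 
 * q2   q2  q2  q0 
(> = start, * = accepting)

start=q0 accept=q2 q0-a->q0 q0-b->q0 q0-c->q1 q1-a->q1 q1-b->q1 q1-c->q2 q2-a->q2 q2-b->q2 q2-c->q0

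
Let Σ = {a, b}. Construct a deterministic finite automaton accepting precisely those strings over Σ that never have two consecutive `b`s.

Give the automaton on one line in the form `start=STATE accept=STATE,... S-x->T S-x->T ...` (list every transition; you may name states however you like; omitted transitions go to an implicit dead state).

Track partial matches of the forbidden pattern `bb`. State q2 is a dead state reached once `bb` has occurred; every other state accepts. q0 means no part of `bb` is currently matched.
A 3-state machine:
        a   b  
>* q0   q0  q1 
 * q1   q0  q2 
   q2   q2  q2 
(> = start, * = accepting)

start=q0 accept=q0,q1 q0-a->q0 q0-b->q1 q1-a->q0 q1-b->q2 q2-a->q2 q2-b->q2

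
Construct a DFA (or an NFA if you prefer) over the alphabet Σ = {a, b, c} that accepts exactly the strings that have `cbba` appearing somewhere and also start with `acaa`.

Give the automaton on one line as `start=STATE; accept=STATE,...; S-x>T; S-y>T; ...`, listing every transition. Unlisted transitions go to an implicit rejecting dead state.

Handle the two conditions separately and then intersect. One (5 states) tracks whether and how much of `cbba` has been seen; the other (6 states) tracks whether the input so far still matches the prefix `acaa`. Each combined state is a pair, one component from each; accept when both components accept. Minimizing collapses redundant product states.
10 states suffice.
        a   b   c  
>  s0   s1  s2  s2 
   s1   s2  s2  s3 
   s2   s2  s2  s2 
   s3   s4  s2  s2 
   s4   s5  s2  s2 
   s5   s5  s5  s6 
   s6   s5  s7  s6 
   s7   s5  s8  s6 
   s8   s9  s5  s6 
 * s9   s9  s9  s9 
(> = start, * = accepting)

start=s0; accept=s9; s0-a>s1; s0-b>s2; s0-c>s2; s1-a>s2; s1-b>s2; s1-c>s3; s2-a>s2; s2-b>s2; s2-c>s2; s3-a>s4; s3-b>s2; s3-c>s2; s4-a>s5; s4-b>s2; s4-c>s2; s5-a>s5; s5-b>s5; s5-c>s6; s6-a>s5; s6-b>s7; s6-c>s6; s7-a>s5; s7-b>s8; s7-c>s6; s8-a>s9; s8-b>s5; s8-c>s6; s9-a>s9; s9-b>s9; s9-c>s9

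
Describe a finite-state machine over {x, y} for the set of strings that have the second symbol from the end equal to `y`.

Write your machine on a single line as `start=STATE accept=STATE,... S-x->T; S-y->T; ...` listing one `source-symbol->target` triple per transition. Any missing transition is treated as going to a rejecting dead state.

A DFA must remember the last 2 symbols (since which symbol is second-to-last isn't known until the input ends). Use one state per possible window of the last ≤2 symbols; accept from those whose window starts with `y`.
With 7 states:
        x   y  
>  S0   S1  S2 
   S1   S3  S4 
   S2   S5  S6 
   S3   S3  S4 
   S4   S5  S6 
 * S5   S3  S4 
 * S6   S5  S6 
(> = start, * = accepting)

start=S0; accept=S5,S6; S0-x->S1; S0-y->S2; S1-x->S3; S1-y->S4; S2-x->S5; S2-y->S6; S3-x->S3; S3-y->S4; S4-x->S5; S4-y->S6; S5-x->S3; S5-y->S4; S6-x->S5; S6-y->S6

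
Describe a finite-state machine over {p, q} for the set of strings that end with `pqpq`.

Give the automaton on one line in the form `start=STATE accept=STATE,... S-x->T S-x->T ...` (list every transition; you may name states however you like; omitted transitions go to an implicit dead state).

Remember how much of `pqpq` the current input suffix matches. State s0 means no match yet; s1 means the last symbol is `p`; s2 means the last 2 symbols are `pq`; s3 means the last 3 symbols are `pqp`; s4 means the last 4 symbols are `pqpq`. Only s4 accepts. On a mismatch, fall back to the longest proper suffix that is still a prefix of `pqpq`.
A 5-state machine:
        p   q  
>  s0   s1  s0 
   s1   s1  s2 
   s2   s3  s0 
   s3   s1  s4 
 * s4   s3  s0 
(> = start, * = accepting)

start=s0 accept=s4 s0-p->s1 s0-q->s0 s1-p->s1 s1-q->s2 s2-p->s3 s2-q->s0 s3-p->s1 s3-q->s4 s4-p->s3 s4-q->s0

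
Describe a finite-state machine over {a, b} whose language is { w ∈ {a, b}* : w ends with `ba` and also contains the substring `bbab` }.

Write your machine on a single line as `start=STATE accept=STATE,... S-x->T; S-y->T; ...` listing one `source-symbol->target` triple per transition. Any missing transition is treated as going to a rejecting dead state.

start=q0; accept=q5; q0-a->q0; q0-b->q1; q1-a->q0; q1-b->q2; q2-a->q3; q2-b->q2; q3-a->q0; q3-b->q4; q4-a->q5; q4-b->q4; q5-a->q6; q5-b->q4; q6-a->q6; q6-b->q4

Handle the two conditions separately and then intersect. One (3 states) tracks how much of the suffix `ba` has currently been matched; the other (5 states) tracks whether and how much of `bbab` has been seen. Each combined state is a pair, one component from each; accept when both components accept. Minimizing collapses redundant product states.
        a   b  
>  q0   q0  q1 
   q1   q0  q2 
   q2   q3  q2 
   q3   q0  q4 
   q4   q5  q4 
 * q5   q6  q4 
   q6   q6  q4 
(> = start, * = accepting)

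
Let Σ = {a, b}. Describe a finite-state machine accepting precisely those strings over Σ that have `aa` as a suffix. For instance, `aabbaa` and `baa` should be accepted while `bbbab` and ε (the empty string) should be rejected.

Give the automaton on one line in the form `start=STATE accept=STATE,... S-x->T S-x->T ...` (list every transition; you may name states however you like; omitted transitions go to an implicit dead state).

start=S0 accept=S2 S0-a->S1 S0-b->S0 S1-a->S2 S1-b->S0 S2-a->S2 S2-b->S0

Let each state record the length of the longest suffix of the input read so far that is also a prefix of `aa`. S1 means the last symbol is `a`; S2 means the last 2 symbols are `aa`. Accept only at S2, where the string currently ends in `aa`.
With 3 states:
        a   b  
>  S0   S1  S0 
   S1   S2  S0 
 * S2   S2  S0 
(> = start, * = accepting)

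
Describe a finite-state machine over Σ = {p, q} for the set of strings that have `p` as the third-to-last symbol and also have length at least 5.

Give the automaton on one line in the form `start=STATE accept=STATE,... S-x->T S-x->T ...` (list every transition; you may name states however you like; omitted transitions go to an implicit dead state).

start=A accept=G,H,I,J A-p->B A-q->B B-p->C B-q->C C-p->D C-q->C D-p->E D-q->F E-p->G E-q->H F-p->I F-q->J G-p->G G-q->H H-p->I H-q->J I-p->E I-q->F J-p->D J-q->C

Run two small machines in parallel and take their product. The first has 15 states tracking the last 3 symbols read; the second has 7 states tracking the input length, saturating at 6. A product state is a pair (one from each), accepting exactly when both do. Minimizing collapses redundant product states.
10 states suffice.
       p  q 
>  A   B  B 
   B   C  C 
   C   D  C 
   D   E  F 
   E   G  H 
   F   I  J 
 * G   G  H 
 * H   I  J 
 * I   E  F 
 * J   D  C 
(> = start, * = accepting)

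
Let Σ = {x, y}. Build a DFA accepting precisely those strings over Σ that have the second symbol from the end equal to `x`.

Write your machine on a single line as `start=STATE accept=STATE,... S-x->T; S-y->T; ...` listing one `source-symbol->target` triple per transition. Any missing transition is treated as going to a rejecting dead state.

start=q0; accept=q3,q4; q0-x->q1; q0-y->q2; q1-x->q3; q1-y->q4; q2-x->q5; q2-y->q6; q3-x->q3; q3-y->q4; q4-x->q5; q4-y->q6; q5-x->q3; q5-y->q4; q6-x->q5; q6-y->q6

Because acceptance depends on a position counted from the end, the machine has to buffer the most recent 2 symbols. Make each state the string of the last up-to-2 symbols read; on input `x` shift the window left and append `x`. Accept when the buffered window has length 2 and begins with `x`.
A 7-state machine:
        x   y  
>  q0   q1  q2 
   q1   q3  q4 
   q2   q5  q6 
 * q3   q3  q4 
 * q4   q5  q6 
   q5   q3  q4 
   q6   q5  q6 
(> = start, * = accepting)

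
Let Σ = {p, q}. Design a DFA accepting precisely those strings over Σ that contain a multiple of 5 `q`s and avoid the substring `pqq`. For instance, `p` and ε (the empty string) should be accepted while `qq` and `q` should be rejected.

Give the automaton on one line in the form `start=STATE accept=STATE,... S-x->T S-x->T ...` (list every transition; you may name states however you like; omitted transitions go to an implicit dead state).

start=A accept=A,B,P A-p->B A-q->C B-p->B B-q->D C-p->E C-q->F D-p->E D-q->G E-p->E E-q->H F-p->I F-q->J G-p->G G-q->G H-p->I H-q->G I-p->I I-q->K J-p->L J-q->M K-p->L K-q->G L-p->L L-q->N M-p->O M-q->A N-p->O N-q->G O-p->O O-q->P P-p->B P-q->G

Run two small machines in parallel and take their product. The first has 5 states tracking the count of `q`s modulo 5; the second has 4 states tracking partial matches of the forbidden pattern `pqq`. A product state is a pair (one from each), accepting exactly when both do. Equivalent product states are then merged.
16 states suffice.
       p  q 
>* A   B  C 
 * B   B  D 
   C   E  F 
   D   E  G 
   E   E  H 
   F   I  J 
   G   G  G 
   H   I  G 
   I   I  K 
   J   L  M 
   K   L  G 
   L   L  N 
   M   O  A 
   N   O  G 
   O   O  P 
 * P   B  G 
(> = start, * = accepting)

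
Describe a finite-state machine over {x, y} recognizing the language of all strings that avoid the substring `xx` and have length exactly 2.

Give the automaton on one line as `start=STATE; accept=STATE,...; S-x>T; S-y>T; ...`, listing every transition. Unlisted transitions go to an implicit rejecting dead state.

start=q0; accept=q4; q0-x>q1; q0-y>q2; q1-x>q3; q1-y>q4; q2-x>q4; q2-y>q4; q3-x>q3; q3-y>q3; q4-x>q3; q4-y>q3

Build one automaton per condition and run them in lockstep. One (3 states) tracks partial matches of the forbidden pattern `xx`; the other (4 states) tracks the input length, saturating at 3. Each combined state is a pair, one component from each; accept when both components accept. Minimizing collapses redundant product states.
A 5-state machine:
        x   y  
>  q0   q1  q2 
   q1   q3  q4 
   q2   q4  q4 
   q3   q3  q3 
 * q4   q3  q3 
(> = start, * = accepting)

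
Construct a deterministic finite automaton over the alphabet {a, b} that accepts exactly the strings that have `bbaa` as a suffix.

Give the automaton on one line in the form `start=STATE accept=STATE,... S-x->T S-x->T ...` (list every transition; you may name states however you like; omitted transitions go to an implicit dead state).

start=q0 accept=q4 q0-a->q0 q0-b->q1 q1-a->q0 q1-b->q2 q2-a->q3 q2-b->q2 q3-a->q4 q3-b->q1 q4-a->q0 q4-b->q1

Remember how much of `bbaa` the current input suffix matches. State q0 means no match yet; q1 means the last symbol is `b`; q2 means the last 2 symbols are `bb`; q3 means the last 3 symbols are `bba`; q4 means the last 4 symbols are `bbaa`. Only q4 accepts. On a mismatch, fall back to the longest proper suffix that is still a prefix of `bbaa`.
5 states suffice.
        a   b  
>  q0   q0  q1 
   q1   q0  q2 
   q2   q3  q2 
   q3   q4  q1 
 * q4   q0  q1 
(> = start, * = accepting)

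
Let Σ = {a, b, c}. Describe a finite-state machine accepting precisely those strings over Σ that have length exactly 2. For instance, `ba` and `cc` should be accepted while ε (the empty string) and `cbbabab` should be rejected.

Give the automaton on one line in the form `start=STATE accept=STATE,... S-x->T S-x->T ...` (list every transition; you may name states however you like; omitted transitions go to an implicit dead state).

Count input length up to 3: every symbol moves from s0 toward s3, which means 'more than 2' and absorbs. Accept from {s2}.
4 states suffice.
        a   b   c  
>  s0   s1  s1  s1 
   s1   s2  s2  s2 
 * s2   s3  s3  s3 
   s3   s3  s3  s3 
(> = start, * = accepting)

start=s0 accept=s2 s0-a->s1 s0-b->s1 s0-c->s1 s1-a->s2 s1-b->s2 s1-c->s2 s2-a->s3 s2-b->s3 s2-c->s3 s3-a->s3 s3-b->s3 s3-c->s3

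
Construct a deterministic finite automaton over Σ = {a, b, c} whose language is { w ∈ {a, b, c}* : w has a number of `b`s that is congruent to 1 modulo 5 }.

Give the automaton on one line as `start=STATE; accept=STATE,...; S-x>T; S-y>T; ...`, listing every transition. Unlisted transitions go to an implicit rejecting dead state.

Keep the running count of `b`s modulo 5: each `b` advances along the cycle q0 → q1 → q2 → q3 → q4 → q0 while other symbols loop. Accept at q1.
5 states suffice.
        a   b   c  
>  q0   q0  q1  q0 
 * q1   q1  q2  q1 
   q2   q2  q3  q2 
   q3   q3  q4  q3 
   q4   q4  q0  q4 
(> = start, * = accepting)

start=q0; accept=q1; q0-a>q0; q0-b>q1; q0-c>q0; q1-a>q1; q1-b>q2; q1-c>q1; q2-a>q2; q2-b>q3; q2-c>q2; q3-a>q3; q3-b>q4; q3-c>q3; q4-a>q4; q4-b>q0; q4-c>q4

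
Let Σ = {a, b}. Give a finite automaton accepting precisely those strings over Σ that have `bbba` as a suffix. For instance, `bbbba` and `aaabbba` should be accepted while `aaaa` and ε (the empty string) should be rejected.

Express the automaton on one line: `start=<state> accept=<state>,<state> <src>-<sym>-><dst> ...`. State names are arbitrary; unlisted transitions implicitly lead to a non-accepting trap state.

start=s0 accept=s4 s0-a->s0 s0-b->s1 s1-a->s0 s1-b->s2 s2-a->s0 s2-b->s3 s3-a->s4 s3-b->s3 s4-a->s0 s4-b->s1

Let each state record the length of the longest suffix of the input read so far that is also a prefix of `bbba`. s1 means the last symbol is `b`; s2 means the last 2 symbols are `bb`; s3 means the last 3 symbols are `bbb`; s4 means the last 4 symbols are `bbba`. Accept only at s4, where the string currently ends in `bbba`.
        a   b  
>  s0   s0  s1 
   s1   s0  s2 
   s2   s0  s3 
   s3   s4  s3 
 * s4   s0  s1 
(> = start, * = accepting)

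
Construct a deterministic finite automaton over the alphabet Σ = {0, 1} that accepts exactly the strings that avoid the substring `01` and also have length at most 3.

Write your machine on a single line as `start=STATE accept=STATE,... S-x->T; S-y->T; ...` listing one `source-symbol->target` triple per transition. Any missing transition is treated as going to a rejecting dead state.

Handle the two conditions separately and then intersect. One (3 states) tracks partial matches of the forbidden pattern `01`; the other (5 states) tracks the input length, saturating at 4. Each combined state is a pair, one component from each; accept when both components accept.
12 states suffice.
          0    1  
>* S0     S1   S2 
 * S1     S3   S4 
 * S2     S3   S5 
 * S3     S6   S7 
   S4     S7   S7 
 * S5     S6   S8 
 * S6     S9  S10 
   S7    S10  S10 
 * S8     S9  S11 
   S9     S9  S10 
   S10   S10  S10 
   S11    S9  S11 
(> = start, * = accepting)

start=S0; accept=S0,S1,S2,S3,S5,S6,S8; S0-0->S1; S0-1->S2; S1-0->S3; S1-1->S4; S2-0->S3; S2-1->S5; S3-0->S6; S3-1->S7; S4-0->S7; S4-1->S7; S5-0->S6; S5-1->S8; S6-0->S9; S6-1->S10; S7-0->S10; S7-1->S10; S8-0->S9; S8-1->S11; S9-0->S9; S9-1->S10; S10-0->S10; S10-1->S10; S11-0->S9; S11-1->S11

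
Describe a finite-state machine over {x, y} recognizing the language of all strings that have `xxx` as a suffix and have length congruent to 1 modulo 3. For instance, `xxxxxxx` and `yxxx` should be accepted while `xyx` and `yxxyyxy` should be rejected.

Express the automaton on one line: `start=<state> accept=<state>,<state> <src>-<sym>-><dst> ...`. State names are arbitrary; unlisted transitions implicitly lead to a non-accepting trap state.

start=s0 accept=s9 s0-x->s1 s0-y->s2 s1-x->s3 s1-y->s4 s2-x->s5 s2-y->s4 s3-x->s6 s3-y->s0 s4-x->s7 s4-y->s0 s5-x->s8 s5-y->s0 s6-x->s9 s6-y->s2 s7-x->s10 s7-y->s2 s8-x->s9 s8-y->s2 s9-x->s11 s9-y->s4 s10-x->s11 s10-y->s4 s11-x->s6 s11-y->s0

Build one automaton per condition and run them in lockstep. One (4 states) tracks how much of the suffix `xxx` has currently been matched; the other (3 states) tracks the input length modulo 3. Each combined state is a pair, one component from each; accept when both components accept.
With 12 states:
          x    y  
>  s0     s1   s2 
   s1     s3   s4 
   s2     s5   s4 
   s3     s6   s0 
   s4     s7   s0 
   s5     s8   s0 
   s6     s9   s2 
   s7    s10   s2 
   s8     s9   s2 
 * s9    s11   s4 
   s10   s11   s4 
   s11    s6   s0 
(> = start, * = accepting)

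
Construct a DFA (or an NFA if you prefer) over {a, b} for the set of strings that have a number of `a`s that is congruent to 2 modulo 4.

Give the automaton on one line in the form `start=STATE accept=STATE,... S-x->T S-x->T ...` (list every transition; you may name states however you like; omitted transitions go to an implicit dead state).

start=s0 accept=s2 s0-a->s1 s0-b->s0 s1-a->s2 s1-b->s1 s2-a->s3 s2-b->s2 s3-a->s0 s3-b->s3

Keep the running count of `a`s modulo 4: each `a` advances along the cycle s0 → s1 → s2 → s3 → s0 while other symbols loop. Accept at s2.
        a   b  
>  s0   s1  s0 
   s1   s2  s1 
 * s2   s3  s2 
   s3   s0  s3 
(> = start, * = accepting)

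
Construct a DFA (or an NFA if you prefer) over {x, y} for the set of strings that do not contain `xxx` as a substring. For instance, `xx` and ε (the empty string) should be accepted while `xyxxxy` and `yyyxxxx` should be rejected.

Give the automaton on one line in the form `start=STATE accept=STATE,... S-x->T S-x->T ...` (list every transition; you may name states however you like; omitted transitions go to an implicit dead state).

start=q0 accept=q0,q1,q2 q0-x->q1 q0-y->q0 q1-x->q2 q1-y->q0 q2-x->q3 q2-y->q0 q3-x->q3 q3-y->q3

This is the complement of 'contains `xxx`'. Use the same substring-matching states — q0 through q3 holding how much of `xxx` has just been matched — but flip the accepting set: everything except the trap q3 accepts.
4 states suffice.
        x   y  
>* q0   q1  q0 
 * q1   q2  q0 
 * q2   q3  q0 
   q3   q3  q3 
(> = start, * = accepting)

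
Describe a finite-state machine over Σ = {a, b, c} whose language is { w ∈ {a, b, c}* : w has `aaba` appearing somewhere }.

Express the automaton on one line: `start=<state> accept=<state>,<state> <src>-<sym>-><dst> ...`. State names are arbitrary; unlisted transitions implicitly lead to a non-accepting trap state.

start=s0 accept=s4 s0-a->s1 s0-b->s0 s0-c->s0 s1-a->s2 s1-b->s0 s1-c->s0 s2-a->s2 s2-b->s3 s2-c->s0 s3-a->s4 s3-b->s0 s3-c->s0 s4-a->s4 s4-b->s4 s4-c->s4

Track how much of `aaba` has been matched so far: state s0 is no progress, s4 is the absorbing accept state reached once `aaba` has occurred. Intermediate states record partial matches; on a mismatch, fall back to the longest reusable overlap.
5 states suffice.
        a   b   c  
>  s0   s1  s0  s0 
   s1   s2  s0  s0 
   s2   s2  s3  s0 
   s3   s4  s0  s0 
 * s4   s4  s4  s4 
(> = start, * = accepting)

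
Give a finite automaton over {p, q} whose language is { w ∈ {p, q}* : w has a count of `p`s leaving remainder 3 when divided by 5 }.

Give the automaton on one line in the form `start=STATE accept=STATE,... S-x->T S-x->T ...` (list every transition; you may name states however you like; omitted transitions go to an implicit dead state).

Keep the running count of `p`s modulo 5: each `p` advances along the cycle A → B → C → D → E → A while other symbols loop. Accept at D.
       p  q 
>  A   B  A 
   B   C  B 
   C   D  C 
 * D   E  D 
   E   A  E 
(> = start, * = accepting)

start=A accept=D A-p->B A-q->A B-p->C B-q->B C-p->D C-q->C D-p->E D-q->D E-p->A E-q->E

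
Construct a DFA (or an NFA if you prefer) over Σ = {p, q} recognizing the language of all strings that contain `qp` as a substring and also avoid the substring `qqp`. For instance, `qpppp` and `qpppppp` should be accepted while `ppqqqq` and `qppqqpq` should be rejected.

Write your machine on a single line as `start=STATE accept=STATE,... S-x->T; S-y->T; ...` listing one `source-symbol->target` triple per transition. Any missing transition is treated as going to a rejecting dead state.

start=s0; accept=s2,s4,s5; s0-p->s0; s0-q->s1; s1-p->s2; s1-q->s3; s2-p->s2; s2-q->s4; s3-p->s3; s3-q->s3; s4-p->s2; s4-q->s5; s5-p->s3; s5-q->s5

Handle the two conditions separately and then intersect. The first has 3 states tracking whether and how much of `qp` has been seen; the second has 4 states tracking partial matches of the forbidden pattern `qqp`. A product state is a pair (one from each), accepting exactly when both do. After merging equivalent states the machine shrinks.
A 6-state machine:
        p   q  
>  s0   s0  s1 
   s1   s2  s3 
 * s2   s2  s4 
   s3   s3  s3 
 * s4   s2  s5 
 * s5   s3  s5 
(> = start, * = accepting)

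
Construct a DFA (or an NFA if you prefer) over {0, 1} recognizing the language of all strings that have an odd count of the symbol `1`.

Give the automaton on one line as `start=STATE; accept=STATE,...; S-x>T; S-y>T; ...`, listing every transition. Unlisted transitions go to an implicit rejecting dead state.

The only thing that matters is how many `1`s have appeared, reduced mod 2. Use one state per residue: S0 for 0, …, S1 for 1. Reading `1` moves to the next residue; anything else stays put. S1 is accepting.
        0   1  
>  S0   S0  S1 
 * S1   S1  S0 
(> = start, * = accepting)

start=S0; accept=S1; S0-0>S0; S0-1>S1; S1-0>S1; S1-1>S0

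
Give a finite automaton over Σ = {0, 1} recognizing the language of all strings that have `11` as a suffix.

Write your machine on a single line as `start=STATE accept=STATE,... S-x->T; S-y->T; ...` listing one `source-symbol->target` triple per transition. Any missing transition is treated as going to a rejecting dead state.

Let each state record the length of the longest suffix of the input read so far that is also a prefix of `11`. S1 means the last symbol is `1`; S2 means the last 2 symbols are `11`. Accept only at S2, where the string currently ends in `11`.
With 3 states:
        0   1  
>  S0   S0  S1 
   S1   S0  S2 
 * S2   S0  S2 
(> = start, * = accepting)

start=S0; accept=S2; S0-0->S0; S0-1->S1; S1-0->S0; S1-1->S2; S2-0->S0; S2-1->S2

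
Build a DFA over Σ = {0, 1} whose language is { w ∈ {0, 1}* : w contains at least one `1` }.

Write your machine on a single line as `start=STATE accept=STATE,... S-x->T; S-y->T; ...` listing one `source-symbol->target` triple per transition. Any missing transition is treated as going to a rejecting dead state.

start=q0; accept=q1,q2; q0-0->q0; q0-1->q1; q1-0->q1; q1-1->q2; q2-0->q2; q2-1->q2

Only the number of `1`s matters, and only up to 2. Make a chain q0 → q1 → q2 advanced by each `1` (with q2 absorbing); every other symbol self-loops. The accepting set is {q1, q2}.
With 3 states:
        0   1  
>  q0   q0  q1 
 * q1   q1  q2 
 * q2   q2  q2 
(> = start, * = accepting)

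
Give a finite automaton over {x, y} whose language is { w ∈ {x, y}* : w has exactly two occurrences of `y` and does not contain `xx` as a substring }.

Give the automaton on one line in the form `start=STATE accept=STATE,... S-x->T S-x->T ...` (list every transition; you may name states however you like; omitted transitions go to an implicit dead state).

Run two small machines in parallel and take their product. The first has 4 states tracking the count of `y`s, saturating at 3; the second has 3 states tracking partial matches of the forbidden pattern `xx`. A product state is a pair (one from each), accepting exactly when both do. After merging equivalent states the machine shrinks.
A 7-state machine:
        x   y  
>  q0   q1  q2 
   q1   q3  q2 
   q2   q4  q5 
   q3   q3  q3 
   q4   q3  q5 
 * q5   q6  q3 
 * q6   q3  q3 
(> = start, * = accepting)

start=q0 accept=q5,q6 q0-x->q1 q0-y->q2 q1-x->q3 q1-y->q2 q2-x->q4 q2-y->q5 q3-x->q3 q3-y->q3 q4-x->q3 q4-y->q5 q5-x->q6 q5-y->q3 q6-x->q3 q6-y->q3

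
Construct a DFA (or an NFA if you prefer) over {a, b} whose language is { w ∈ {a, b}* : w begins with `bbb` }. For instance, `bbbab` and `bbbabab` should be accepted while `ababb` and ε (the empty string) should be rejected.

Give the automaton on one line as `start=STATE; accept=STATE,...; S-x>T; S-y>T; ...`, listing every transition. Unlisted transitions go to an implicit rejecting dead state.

Check the first 3 symbols one by one: q0 through q2 record how many have matched `bbb` so far; any wrong symbol goes to the dead state q4. After all 3 match we enter the accepting sink q3.
5 states suffice.
        a   b  
>  q0   q4  q1 
   q1   q4  q2 
   q2   q4  q3 
 * q3   q3  q3 
   q4   q4  q4 
(> = start, * = accepting)

start=q0; accept=q3; q0-a>q4; q0-b>q1; q1-a>q4; q1-b>q2; q2-a>q4; q2-b>q3; q3-a>q3; q3-b>q3; q4-a>q4; q4-b>q4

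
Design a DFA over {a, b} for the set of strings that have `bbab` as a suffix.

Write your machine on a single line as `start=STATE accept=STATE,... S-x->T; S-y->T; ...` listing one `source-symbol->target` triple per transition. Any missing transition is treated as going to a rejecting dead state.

Remember how much of `bbab` the current input suffix matches. State q0 means no match yet; q1 means the last symbol is `b`; q2 means the last 2 symbols are `bb`; q3 means the last 3 symbols are `bba`; q4 means the last 4 symbols are `bbab`. Only q4 accepts. On a mismatch, fall back to the longest proper suffix that is still a prefix of `bbab`.
A 5-state machine:
        a   b  
>  q0   q0  q1 
   q1   q0  q2 
   q2   q3  q2 
   q3   q0  q4 
 * q4   q0  q2 
(> = start, * = accepting)

start=q0; accept=q4; q0-a->q0; q0-b->q1; q1-a->q0; q1-b->q2; q2-a->q3; q2-b->q2; q3-a->q0; q3-b->q4; q4-a->q0; q4-b->q2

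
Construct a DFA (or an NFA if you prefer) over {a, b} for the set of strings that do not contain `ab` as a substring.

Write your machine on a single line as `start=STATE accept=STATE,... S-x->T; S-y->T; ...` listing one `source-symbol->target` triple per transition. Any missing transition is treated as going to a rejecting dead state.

start=s0; accept=s0,s1; s0-a->s1; s0-b->s0; s1-a->s1; s1-b->s2; s2-a->s2; s2-b->s2

Track partial matches of the forbidden pattern `ab`. State s2 is a dead state reached once `ab` has occurred; every other state accepts. s0 means no part of `ab` is currently matched.
A 3-state machine:
        a   b  
>* s0   s1  s0 
 * s1   s1  s2 
   s2   s2  s2 
(> = start, * = accepting)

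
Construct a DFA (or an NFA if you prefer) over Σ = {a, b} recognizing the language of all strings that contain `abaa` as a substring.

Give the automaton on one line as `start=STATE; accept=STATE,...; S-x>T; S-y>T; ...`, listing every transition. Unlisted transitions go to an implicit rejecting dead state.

start=q0; accept=q4; q0-a>q1; q0-b>q0; q1-a>q1; q1-b>q2; q2-a>q3; q2-b>q0; q3-a>q4; q3-b>q2; q4-a>q4; q4-b>q4

States q0..q3 record the length of the longest prefix of `abaa` that matches the current input suffix. Reaching q4 means `abaa` has been seen, and we stay there forever. Accept from q4.
With 5 states:
        a   b  
>  q0   q1  q0 
   q1   q1  q2 
   q2   q3  q0 
   q3   q4  q2 
 * q4   q4  q4 
(> = start, * = accepting)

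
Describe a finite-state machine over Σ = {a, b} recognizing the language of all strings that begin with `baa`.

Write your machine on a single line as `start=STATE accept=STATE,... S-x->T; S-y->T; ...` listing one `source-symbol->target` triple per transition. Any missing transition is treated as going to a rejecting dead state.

Walk along `baa` while the input agrees: from s0 take `b` to s1, and so on. Any deviation drops to the rejecting sink s4. Once s3 is reached the prefix is confirmed and every continuation is accepted.
5 states suffice.
        a   b  
>  s0   s4  s1 
   s1   s2  s4 
   s2   s3  s4 
 * s3   s3  s3 
   s4   s4  s4 
(> = start, * = accepting)

start=s0; accept=s3; s0-a->s4; s0-b->s1; s1-a->s2; s1-b->s4; s2-a->s3; s2-b->s4; s3-a->s3; s3-b->s3; s4-a->s4; s4-b->s4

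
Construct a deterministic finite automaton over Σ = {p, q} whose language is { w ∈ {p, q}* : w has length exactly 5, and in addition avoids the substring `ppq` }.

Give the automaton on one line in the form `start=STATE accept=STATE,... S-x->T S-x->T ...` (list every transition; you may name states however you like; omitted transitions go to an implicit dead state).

start=S0 accept=S12 S0-p->S1 S0-q->S2 S1-p->S3 S1-q->S4 S2-p->S5 S2-q->S4 S3-p->S6 S3-q->S7 S4-p->S8 S4-q->S9 S5-p->S6 S5-q->S9 S6-p->S10 S6-q->S7 S7-p->S7 S7-q->S7 S8-p->S10 S8-q->S11 S9-p->S11 S9-q->S11 S10-p->S12 S10-q->S7 S11-p->S12 S11-q->S12 S12-p->S7 S12-q->S7

Build one automaton per condition and run them in lockstep. One (7 states) tracks the input length, saturating at 6; the other (4 states) tracks partial matches of the forbidden pattern `ppq`. Each combined state is a pair, one component from each; accept when both components accept. After merging equivalent states the machine shrinks.
With 13 states:
          p    q  
>  S0     S1   S2 
   S1     S3   S4 
   S2     S5   S4 
   S3     S6   S7 
   S4     S8   S9 
   S5     S6   S9 
   S6    S10   S7 
   S7     S7   S7 
   S8    S10  S11 
   S9    S11  S11 
   S10   S12   S7 
   S11   S12  S12 
 * S12    S7   S7 
(> = start, * = accepting)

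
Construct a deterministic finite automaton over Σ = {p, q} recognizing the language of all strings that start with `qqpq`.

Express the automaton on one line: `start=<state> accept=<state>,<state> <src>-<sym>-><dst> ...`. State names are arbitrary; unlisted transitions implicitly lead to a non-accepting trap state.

Check the first 4 symbols one by one: s0 through s3 record how many have matched `qqpq` so far; any wrong symbol goes to the dead state s5. After all 4 match we enter the accepting sink s4.
        p   q  
>  s0   s5  s1 
   s1   s5  s2 
   s2   s3  s5 
   s3   s5  s4 
 * s4   s4  s4 
   s5   s5  s5 
(> = start, * = accepting)

start=s0 accept=s4 s0-p->s5 s0-q->s1 s1-p->s5 s1-q->s2 s2-p->s3 s2-q->s5 s3-p->s5 s3-q->s4 s4-p->s4 s4-q->s4 s5-p->s5 s5-q->s5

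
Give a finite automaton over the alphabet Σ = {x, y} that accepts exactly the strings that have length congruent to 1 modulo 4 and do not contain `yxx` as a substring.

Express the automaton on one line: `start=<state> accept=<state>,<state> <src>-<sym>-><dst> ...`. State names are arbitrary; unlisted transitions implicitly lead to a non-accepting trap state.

start=A accept=B,C,N A-x->B A-y->C B-x->D B-y->E C-x->F C-y->E D-x->G D-y->H E-x->I E-y->H F-x->J F-y->H G-x->A G-y->K H-x->L H-y->K I-x->M I-y->K J-x->M J-y->M K-x->N K-y->C L-x->O L-y->C M-x->O M-y->O N-x->P N-y->E O-x->P O-y->P P-x->J P-y->J

Build one automaton per condition and run them in lockstep. The first has 4 states tracking the input length modulo 4; the second has 4 states tracking partial matches of the forbidden pattern `yxx`. A product state is a pair (one from each), accepting exactly when both do.
       x  y 
>  A   B  C 
 * B   D  E 
 * C   F  E 
   D   G  H 
   E   I  H 
   F   J  H 
   G   A  K 
   H   L  K 
   I   M  K 
   J   M  M 
   K   N  C 
   L   O  C 
   M   O  O 
 * N   P  E 
   O   P  P 
   P   J  J 
(> = start, * = accepting)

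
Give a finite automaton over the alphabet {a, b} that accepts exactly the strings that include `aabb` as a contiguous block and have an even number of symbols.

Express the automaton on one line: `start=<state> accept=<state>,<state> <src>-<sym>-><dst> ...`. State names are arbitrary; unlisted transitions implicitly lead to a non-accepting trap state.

Build one automaton per condition and run them in lockstep. The first has 5 states tracking whether and how much of `aabb` has been seen; the second has 2 states tracking the input length modulo 2. A product state is a pair (one from each), accepting exactly when both do.
With 10 states:
        a   b  
>  q0   q1  q2 
   q1   q3  q0 
   q2   q4  q0 
   q3   q5  q6 
   q4   q5  q2 
   q5   q3  q7 
   q6   q4  q8 
   q7   q1  q9 
 * q8   q9  q9 
   q9   q8  q8 
(> = start, * = accepting)

start=q0 accept=q8 q0-a->q1 q0-b->q2 q1-a->q3 q1-b->q0 q2-a->q4 q2-b->q0 q3-a->q5 q3-b->q6 q4-a->q5 q4-b->q2 q5-a->q3 q5-b->q7 q6-a->q4 q6-b->q8 q7-a->q1 q7-b->q9 q8-a->q9 q8-b->q9 q9-a->q8 q9-b->q8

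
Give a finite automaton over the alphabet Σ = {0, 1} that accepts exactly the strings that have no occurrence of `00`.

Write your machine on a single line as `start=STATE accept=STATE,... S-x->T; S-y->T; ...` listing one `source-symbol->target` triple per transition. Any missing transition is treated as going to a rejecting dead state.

This is the complement of 'contains `00`'. Use the same substring-matching states — q0 through q2 holding how much of `00` has just been matched — but flip the accepting set: everything except the trap q2 accepts.
With 3 states:
        0   1  
>* q0   q1  q0 
 * q1   q2  q0 
   q2   q2  q2 
(> = start, * = accepting)

start=q0; accept=q0,q1; q0-0->q1; q0-1->q0; q1-0->q2; q1-1->q0; q2-0->q2; q2-1->q2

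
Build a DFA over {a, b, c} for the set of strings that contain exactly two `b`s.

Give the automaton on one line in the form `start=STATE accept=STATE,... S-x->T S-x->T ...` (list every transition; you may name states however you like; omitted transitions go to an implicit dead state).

Count `b`s, saturating at 3: states q0 through q2 mean 0 through 2 `b`s seen; q3 means more than 2. Each `b` increments (capped at q3); other symbols loop. Accept from {q2}.
A 4-state machine:
        a   b   c  
>  q0   q0  q1  q0 
   q1   q1  q2  q1 
 * q2   q2  q3  q2 
   q3   q3  q3  q3 
(> = start, * = accepting)

start=q0 accept=q2 q0-a->q0 q0-b->q1 q0-c->q0 q1-a->q1 q1-b->q2 q1-c->q1 q2-a->q2 q2-b->q3 q2-c->q2 q3-a->q3 q3-b->q3 q3-c->q3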